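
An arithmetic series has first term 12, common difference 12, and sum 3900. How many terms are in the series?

Using S = n/2 × [2a + (n-1)d]
3900 = n/2 × [2(12) + (n-1)(12)]
3900 = n/2 × [24 + 12n - 12]
7800 = n × [12 + 12n]
12n² + (12)n - 7800 = 0
Discriminant: Δ = (12)² - 4(12)(-7800) = 144 + 374400 = 374544
√Δ = 612
n = [-(12) + √Δ] / (2·12) = (-12 + 612) / 24 = 600 / 24 = 25
(The negative root is discarded since n must be a positive integer.)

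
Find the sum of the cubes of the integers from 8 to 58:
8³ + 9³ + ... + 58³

Use ∑_{k=1}^{n} k³ = [n(n+1)/2]², then subtract the first 7 terms.
∑_{k=1}^{58} k³ = [58×59/2]² = 1711² = 2927521
∑_{k=1}^{7} k³ = [7×8/2]² = 28² = 784
∑_{k=8}^{58} k³ = 2927521 - 784 = 2926737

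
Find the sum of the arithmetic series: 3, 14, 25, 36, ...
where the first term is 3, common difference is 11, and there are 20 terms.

Sₙ = n/2 × (first + last)
Last term = a + (n-1)d = 3 + (20-1)×11 = 212
S_20 = 20/2 × (3 + 212)
S_20 = 20/2 × 215 = 2150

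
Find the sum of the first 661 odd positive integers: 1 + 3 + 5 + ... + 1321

Sum of first n odd numbers = n²
= 661²
= 436921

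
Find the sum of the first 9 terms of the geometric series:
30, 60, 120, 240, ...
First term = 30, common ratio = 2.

Sₙ = a(1 - rⁿ) / (1 - r)
S_9 = 30(1 - 2^9) / (1 - 2)
S_9 = 30(1 - 512) / (-1)
S_9 = 15330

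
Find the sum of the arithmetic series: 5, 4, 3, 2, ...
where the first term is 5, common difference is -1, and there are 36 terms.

Sₙ = n/2 × (first + last)
Last term = a + (n-1)d = 5 + (36-1)×(-1) = -30
S_36 = 36/2 × (5 + (-30))
S_36 = 36/2 × (-25) = -450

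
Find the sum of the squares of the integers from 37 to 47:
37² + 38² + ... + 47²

Use ∑_{k=1}^{n} k² = n(n+1)(2n+1)/6, then subtract the first 36 terms.
∑_{k=1}^{47} k² = 47×48×95/6 = 35720
∑_{k=1}^{36} k² = 36×37×73/6 = 16206
∑_{k=37}^{47} k² = 35720 - 16206 = 19514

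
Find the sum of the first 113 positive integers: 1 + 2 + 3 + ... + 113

Formula: ∑k = n(n+1)/2
= 113×114/2
= 12882/2
= 6441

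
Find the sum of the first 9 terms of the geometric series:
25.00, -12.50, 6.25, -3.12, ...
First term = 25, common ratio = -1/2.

Sₙ = a(1 - rⁿ) / (1 - r)
S_9 = 25(1 - (-1/2)^9) / (1 - (-1/2))
S_9 = 25(1 - (-1/512)) / (3/2)
S_9 = 4275/256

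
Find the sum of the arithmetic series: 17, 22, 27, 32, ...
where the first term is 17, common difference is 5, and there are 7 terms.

Sₙ = n/2 × (first + last)
Last term = a + (n-1)d = 17 + (7-1)×5 = 47
S_7 = 7/2 × (17 + 47)
S_7 = 7/2 × 64 = 224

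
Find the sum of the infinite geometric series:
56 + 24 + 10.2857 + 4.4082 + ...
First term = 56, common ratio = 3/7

For |r| < 1, S = a / (1 - r)
S = 56 / (1 - (3/7))
S = 56 / (4/7)
S = 98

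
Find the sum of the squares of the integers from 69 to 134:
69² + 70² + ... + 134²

Use ∑_{k=1}^{n} k² = n(n+1)(2n+1)/6, then subtract the first 68 terms.
∑_{k=1}^{134} k² = 134×135×269/6 = 811035
∑_{k=1}^{68} k² = 68×69×137/6 = 107134
∑_{k=69}^{134} k² = 811035 - 107134 = 703901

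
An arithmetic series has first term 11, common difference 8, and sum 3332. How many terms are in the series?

Using S = n/2 × [2a + (n-1)d]
3332 = n/2 × [2(11) + (n-1)(8)]
3332 = n/2 × [22 + 8n - 8]
6664 = n × [14 + 8n]
8n² + (14)n - 6664 = 0
Discriminant: Δ = (14)² - 4(8)(-6664) = 196 + 213248 = 213444
√Δ = 462
n = [-(14) + √Δ] / (2·8) = (-14 + 462) / 16 = 448 / 16 = 28
(The negative root is discarded since n must be a positive integer.)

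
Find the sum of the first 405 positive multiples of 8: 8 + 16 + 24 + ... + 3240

Factor out 8: = 8(1 + 2 + ... + 405) = 8 × n(n+1)/2
= 8 × 405×406/2
= 8 × 82215
= 657720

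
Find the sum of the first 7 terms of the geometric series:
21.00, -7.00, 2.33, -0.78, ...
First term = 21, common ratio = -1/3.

Sₙ = a(1 - rⁿ) / (1 - r)
S_7 = 21(1 - (-1/3)^7) / (1 - (-1/3))
S_7 = 21(1 - (-1/2187)) / (4/3)
S_7 = 3829/243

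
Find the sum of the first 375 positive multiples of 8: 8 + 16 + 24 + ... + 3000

Factor out 8: = 8(1 + 2 + ... + 375) = 8 × n(n+1)/2
= 8 × 375×376/2
= 8 × 70500
= 564000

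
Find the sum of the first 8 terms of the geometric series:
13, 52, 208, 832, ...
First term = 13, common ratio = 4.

Sₙ = a(1 - rⁿ) / (1 - r)
S_8 = 13(1 - 4^8) / (1 - 4)
S_8 = 13(1 - 65536) / (-3)
S_8 = 283985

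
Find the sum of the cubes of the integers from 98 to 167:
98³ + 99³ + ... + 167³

Use ∑_{k=1}^{n} k³ = [n(n+1)/2]², then subtract the first 97 terms.
∑_{k=1}^{167} k³ = [167×168/2]² = 14028² = 196784784
∑_{k=1}^{97} k³ = [97×98/2]² = 4753² = 22591009
∑_{k=98}^{167} k³ = 196784784 - 22591009 = 174193775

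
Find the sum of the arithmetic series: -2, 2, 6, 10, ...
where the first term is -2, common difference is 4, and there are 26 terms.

Sₙ = n/2 × (first + last)
Last term = a + (n-1)d = -2 + (26-1)×4 = 98
S_26 = 26/2 × (-2 + 98)
S_26 = 26/2 × 96 = 1248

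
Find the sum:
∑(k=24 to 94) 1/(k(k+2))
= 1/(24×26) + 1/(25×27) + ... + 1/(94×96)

Partial fractions: 1/(k(k+2)) = (1/2)[1/k - 1/(k+2)]
Telescoping leaves the first two and last two terms:
= (1/2)[1/24 + 1/25 - 1/95 - 1/96]
= 923/30400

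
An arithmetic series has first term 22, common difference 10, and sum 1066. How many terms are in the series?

Using S = n/2 × [2a + (n-1)d]
1066 = n/2 × [2(22) + (n-1)(10)]
1066 = n/2 × [44 + 10n - 10]
2132 = n × [34 + 10n]
10n² + (34)n - 2132 = 0
Discriminant: Δ = (34)² - 4(10)(-2132) = 1156 + 85280 = 86436
√Δ = 294
n = [-(34) + √Δ] / (2·10) = (-34 + 294) / 20 = 260 / 20 = 13
(The negative root is discarded since n must be a positive integer.)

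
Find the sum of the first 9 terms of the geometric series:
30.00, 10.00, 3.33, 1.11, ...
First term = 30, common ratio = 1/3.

Sₙ = a(1 - rⁿ) / (1 - r)
S_9 = 30(1 - (1/3)^9) / (1 - (1/3))
S_9 = 30(1 - (1/19683)) / (2/3)
S_9 = 98410/2187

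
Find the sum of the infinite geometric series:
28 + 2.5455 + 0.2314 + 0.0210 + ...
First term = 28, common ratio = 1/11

For |r| < 1, S = a / (1 - r)
S = 28 / (1 - (1/11))
S = 28 / (10/11)
S = 154/5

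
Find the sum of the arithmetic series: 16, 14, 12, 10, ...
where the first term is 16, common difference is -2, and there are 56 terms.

Sₙ = n/2 × (first + last)
Last term = a + (n-1)d = 16 + (56-1)×(-2) = -94
S_56 = 56/2 × (16 + (-94))
S_56 = 56/2 × (-78) = -2184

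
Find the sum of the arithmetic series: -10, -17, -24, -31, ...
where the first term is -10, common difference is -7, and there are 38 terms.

Sₙ = n/2 × (first + last)
Last term = a + (n-1)d = -10 + (38-1)×(-7) = -269
S_38 = 38/2 × (-10 + (-269))
S_38 = 38/2 × (-279) = -5301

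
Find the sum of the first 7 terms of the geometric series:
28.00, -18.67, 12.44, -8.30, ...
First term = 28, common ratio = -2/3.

Sₙ = a(1 - rⁿ) / (1 - r)
S_7 = 28(1 - (-2/3)^7) / (1 - (-2/3))
S_7 = 28(1 - (-128/2187)) / (5/3)
S_7 = 12964/729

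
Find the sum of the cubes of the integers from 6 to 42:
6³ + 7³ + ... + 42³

Use ∑_{k=1}^{n} k³ = [n(n+1)/2]², then subtract the first 5 terms.
∑_{k=1}^{42} k³ = [42×43/2]² = 903² = 815409
∑_{k=1}^{5} k³ = [5×6/2]² = 15² = 225
∑_{k=6}^{42} k³ = 815409 - 225 = 815184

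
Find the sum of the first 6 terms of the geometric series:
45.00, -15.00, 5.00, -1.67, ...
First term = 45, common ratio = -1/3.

Sₙ = a(1 - rⁿ) / (1 - r)
S_6 = 45(1 - (-1/3)^6) / (1 - (-1/3))
S_6 = 45(1 - (1/729)) / (4/3)
S_6 = 910/27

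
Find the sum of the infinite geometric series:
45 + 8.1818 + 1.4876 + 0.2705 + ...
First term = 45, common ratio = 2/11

For |r| < 1, S = a / (1 - r)
S = 45 / (1 - (2/11))
S = 45 / (9/11)
S = 55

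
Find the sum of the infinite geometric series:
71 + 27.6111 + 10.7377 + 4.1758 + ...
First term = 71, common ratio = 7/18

For |r| < 1, S = a / (1 - r)
S = 71 / (1 - (7/18))
S = 71 / (11/18)
S = 1278/11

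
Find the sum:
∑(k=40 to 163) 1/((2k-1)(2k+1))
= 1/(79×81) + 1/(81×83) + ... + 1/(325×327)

Partial fractions: 1/((2k-1)(2k+1)) = (1/2)[1/(2k-1) - 1/(2k+1)]
The series telescopes:
= (1/2)[1/79 - 1/327]
= 124/25833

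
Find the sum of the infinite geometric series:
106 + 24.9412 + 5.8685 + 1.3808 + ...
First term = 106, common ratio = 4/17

For |r| < 1, S = a / (1 - r)
S = 106 / (1 - (4/17))
S = 106 / (13/17)
S = 1802/13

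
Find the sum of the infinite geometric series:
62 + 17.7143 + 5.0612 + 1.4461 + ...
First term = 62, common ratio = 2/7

For |r| < 1, S = a / (1 - r)
S = 62 / (1 - (2/7))
S = 62 / (5/7)
S = 434/5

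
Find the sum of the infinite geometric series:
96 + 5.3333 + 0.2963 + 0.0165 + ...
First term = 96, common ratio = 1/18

For |r| < 1, S = a / (1 - r)
S = 96 / (1 - (1/18))
S = 96 / (17/18)
S = 1728/17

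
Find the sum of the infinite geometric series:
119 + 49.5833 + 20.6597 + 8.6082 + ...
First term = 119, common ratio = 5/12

For |r| < 1, S = a / (1 - r)
S = 119 / (1 - (5/12))
S = 119 / (7/12)
S = 204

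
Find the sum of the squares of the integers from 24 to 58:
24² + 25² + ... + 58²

Use ∑_{k=1}^{n} k² = n(n+1)(2n+1)/6, then subtract the first 23 terms.
∑_{k=1}^{58} k² = 58×59×117/6 = 66729
∑_{k=1}^{23} k² = 23×24×47/6 = 4324
∑_{k=24}^{58} k² = 66729 - 4324 = 62405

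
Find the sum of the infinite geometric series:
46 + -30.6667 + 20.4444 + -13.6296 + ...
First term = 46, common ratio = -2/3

For |r| < 1, S = a / (1 - r)
S = 46 / (1 - (-2/3))
S = 46 / (5/3)
S = 138/5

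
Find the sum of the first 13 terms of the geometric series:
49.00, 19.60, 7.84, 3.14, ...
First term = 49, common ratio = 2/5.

Sₙ = a(1 - rⁿ) / (1 - r)
S_13 = 49(1 - (2/5)^13) / (1 - (2/5))
S_13 = 49(1 - (8192/1220703125)) / (3/5)
S_13 = 19938017239/244140625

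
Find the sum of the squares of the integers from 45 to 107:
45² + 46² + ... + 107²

Use ∑_{k=1}^{n} k² = n(n+1)(2n+1)/6, then subtract the first 44 terms.
∑_{k=1}^{107} k² = 107×108×215/6 = 414090
∑_{k=1}^{44} k² = 44×45×89/6 = 29370
∑_{k=45}^{107} k² = 414090 - 29370 = 384720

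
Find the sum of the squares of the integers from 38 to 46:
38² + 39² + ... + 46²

Use ∑_{k=1}^{n} k² = n(n+1)(2n+1)/6, then subtract the first 37 terms.
∑_{k=1}^{46} k² = 46×47×93/6 = 33511
∑_{k=1}^{37} k² = 37×38×75/6 = 17575
∑_{k=38}^{46} k² = 33511 - 17575 = 15936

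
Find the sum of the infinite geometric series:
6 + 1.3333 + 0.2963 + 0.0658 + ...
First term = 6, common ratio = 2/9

For |r| < 1, S = a / (1 - r)
S = 6 / (1 - (2/9))
S = 6 / (7/9)
S = 54/7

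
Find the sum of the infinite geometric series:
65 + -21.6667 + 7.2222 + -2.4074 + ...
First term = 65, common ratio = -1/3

For |r| < 1, S = a / (1 - r)
S = 65 / (1 - (-1/3))
S = 65 / (4/3)
S = 195/4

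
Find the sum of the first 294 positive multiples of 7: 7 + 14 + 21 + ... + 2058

Factor out 7: = 7(1 + 2 + ... + 294) = 7 × n(n+1)/2
= 7 × 294×295/2
= 7 × 43365
= 303555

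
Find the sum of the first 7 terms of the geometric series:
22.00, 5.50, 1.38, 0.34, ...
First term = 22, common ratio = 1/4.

Sₙ = a(1 - rⁿ) / (1 - r)
S_7 = 22(1 - (1/4)^7) / (1 - (1/4))
S_7 = 22(1 - (1/16384)) / (3/4)
S_7 = 60071/2048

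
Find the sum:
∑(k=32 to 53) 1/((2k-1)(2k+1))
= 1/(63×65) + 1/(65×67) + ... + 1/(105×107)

Partial fractions: 1/((2k-1)(2k+1)) = (1/2)[1/(2k-1) - 1/(2k+1)]
The series telescopes:
= (1/2)[1/63 - 1/107]
= 22/6741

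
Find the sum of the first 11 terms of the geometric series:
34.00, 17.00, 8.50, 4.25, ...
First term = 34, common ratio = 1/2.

Sₙ = a(1 - rⁿ) / (1 - r)
S_11 = 34(1 - (1/2)^11) / (1 - (1/2))
S_11 = 34(1 - (1/2048)) / (1/2)
S_11 = 34799/512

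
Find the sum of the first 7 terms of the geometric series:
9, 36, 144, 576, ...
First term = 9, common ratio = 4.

Sₙ = a(1 - rⁿ) / (1 - r)
S_7 = 9(1 - 4^7) / (1 - 4)
S_7 = 9(1 - 16384) / (-3)
S_7 = 49149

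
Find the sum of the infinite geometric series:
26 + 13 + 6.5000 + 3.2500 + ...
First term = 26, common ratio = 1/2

For |r| < 1, S = a / (1 - r)
S = 26 / (1 - (1/2))
S = 26 / (1/2)
S = 52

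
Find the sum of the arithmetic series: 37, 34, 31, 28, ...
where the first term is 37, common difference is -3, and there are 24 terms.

Sₙ = n/2 × (first + last)
Last term = a + (n-1)d = 37 + (24-1)×(-3) = -32
S_24 = 24/2 × (37 + (-32))
S_24 = 24/2 × 5 = 60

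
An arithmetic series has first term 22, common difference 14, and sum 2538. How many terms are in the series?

Using S = n/2 × [2a + (n-1)d]
2538 = n/2 × [2(22) + (n-1)(14)]
2538 = n/2 × [44 + 14n - 14]
5076 = n × [30 + 14n]
14n² + (30)n - 5076 = 0
Discriminant: Δ = (30)² - 4(14)(-5076) = 900 + 284256 = 285156
√Δ = 534
n = [-(30) + √Δ] / (2·14) = (-30 + 534) / 28 = 504 / 28 = 18
(The negative root is discarded since n must be a positive integer.)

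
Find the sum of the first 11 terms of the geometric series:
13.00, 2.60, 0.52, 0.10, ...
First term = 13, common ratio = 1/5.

Sₙ = a(1 - rⁿ) / (1 - r)
S_11 = 13(1 - (1/5)^11) / (1 - (1/5))
S_11 = 13(1 - (1/48828125)) / (4/5)
S_11 = 158691403/9765625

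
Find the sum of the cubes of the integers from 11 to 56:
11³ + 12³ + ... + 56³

Use ∑_{k=1}^{n} k³ = [n(n+1)/2]², then subtract the first 10 terms.
∑_{k=1}^{56} k³ = [56×57/2]² = 1596² = 2547216
∑_{k=1}^{10} k³ = [10×11/2]² = 55² = 3025
∑_{k=11}^{56} k³ = 2547216 - 3025 = 2544191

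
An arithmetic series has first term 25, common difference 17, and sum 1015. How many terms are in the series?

Using S = n/2 × [2a + (n-1)d]
1015 = n/2 × [2(25) + (n-1)(17)]
1015 = n/2 × [50 + 17n - 17]
2030 = n × [33 + 17n]
17n² + (33)n - 2030 = 0
Discriminant: Δ = (33)² - 4(17)(-2030) = 1089 + 138040 = 139129
√Δ = 373
n = [-(33) + √Δ] / (2·17) = (-33 + 373) / 34 = 340 / 34 = 10
(The negative root is discarded since n must be a positive integer.)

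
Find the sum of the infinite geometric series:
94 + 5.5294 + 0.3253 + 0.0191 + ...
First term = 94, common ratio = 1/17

For |r| < 1, S = a / (1 - r)
S = 94 / (1 - (1/17))
S = 94 / (16/17)
S = 799/8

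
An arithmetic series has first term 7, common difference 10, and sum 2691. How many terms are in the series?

Using S = n/2 × [2a + (n-1)d]
2691 = n/2 × [2(7) + (n-1)(10)]
2691 = n/2 × [14 + 10n - 10]
5382 = n × [4 + 10n]
10n² + (4)n - 5382 = 0
Discriminant: Δ = (4)² - 4(10)(-5382) = 16 + 215280 = 215296
√Δ = 464
n = [-(4) + √Δ] / (2·10) = (-4 + 464) / 20 = 460 / 20 = 23
(The negative root is discarded since n must be a positive integer.)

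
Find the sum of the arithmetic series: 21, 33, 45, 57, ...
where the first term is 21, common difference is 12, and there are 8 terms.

Sₙ = n/2 × (first + last)
Last term = a + (n-1)d = 21 + (8-1)×12 = 105
S_8 = 8/2 × (21 + 105)
S_8 = 8/2 × 126 = 504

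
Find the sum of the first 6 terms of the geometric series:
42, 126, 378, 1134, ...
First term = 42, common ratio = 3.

Sₙ = a(1 - rⁿ) / (1 - r)
S_6 = 42(1 - 3^6) / (1 - 3)
S_6 = 42(1 - 729) / (-2)
S_6 = 15288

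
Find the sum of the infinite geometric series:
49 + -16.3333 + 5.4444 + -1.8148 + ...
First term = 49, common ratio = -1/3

For |r| < 1, S = a / (1 - r)
S = 49 / (1 - (-1/3))
S = 49 / (4/3)
S = 147/4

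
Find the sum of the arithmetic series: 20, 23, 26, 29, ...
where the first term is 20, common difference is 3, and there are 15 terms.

Sₙ = n/2 × (first + last)
Last term = a + (n-1)d = 20 + (15-1)×3 = 62
S_15 = 15/2 × (20 + 62)
S_15 = 15/2 × 82 = 615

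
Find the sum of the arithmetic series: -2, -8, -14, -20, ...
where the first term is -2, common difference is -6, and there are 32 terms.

Sₙ = n/2 × (first + last)
Last term = a + (n-1)d = -2 + (32-1)×(-6) = -188
S_32 = 32/2 × (-2 + (-188))
S_32 = 32/2 × (-190) = -3040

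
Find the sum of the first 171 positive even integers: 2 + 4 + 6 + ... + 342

Sum of first n even numbers = n(n+1)
= 171×172
= 29412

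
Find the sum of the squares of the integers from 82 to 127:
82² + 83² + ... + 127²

Use ∑_{k=1}^{n} k² = n(n+1)(2n+1)/6, then subtract the first 81 terms.
∑_{k=1}^{127} k² = 127×128×255/6 = 690880
∑_{k=1}^{81} k² = 81×82×163/6 = 180441
∑_{k=82}^{127} k² = 690880 - 180441 = 510439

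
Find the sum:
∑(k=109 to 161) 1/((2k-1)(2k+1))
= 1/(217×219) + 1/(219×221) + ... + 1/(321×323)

Partial fractions: 1/((2k-1)(2k+1)) = (1/2)[1/(2k-1) - 1/(2k+1)]
The series telescopes:
= (1/2)[1/217 - 1/323]
= 53/70091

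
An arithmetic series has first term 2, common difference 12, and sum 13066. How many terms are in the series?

Using S = n/2 × [2a + (n-1)d]
13066 = n/2 × [2(2) + (n-1)(12)]
13066 = n/2 × [4 + 12n - 12]
26132 = n × [-8 + 12n]
12n² + (-8)n - 26132 = 0
Discriminant: Δ = (-8)² - 4(12)(-26132) = 64 + 1254336 = 1254400
√Δ = 1120
n = [-(-8) + √Δ] / (2·12) = (8 + 1120) / 24 = 1128 / 24 = 47
(The negative root is discarded since n must be a positive integer.)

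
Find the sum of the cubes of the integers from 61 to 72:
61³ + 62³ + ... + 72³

Use ∑_{k=1}^{n} k³ = [n(n+1)/2]², then subtract the first 60 terms.
∑_{k=1}^{72} k³ = [72×73/2]² = 2628² = 6906384
∑_{k=1}^{60} k³ = [60×61/2]² = 1830² = 3348900
∑_{k=61}^{72} k³ = 6906384 - 3348900 = 3557484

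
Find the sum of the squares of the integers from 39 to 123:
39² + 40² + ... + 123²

Use ∑_{k=1}^{n} k² = n(n+1)(2n+1)/6, then subtract the first 38 terms.
∑_{k=1}^{123} k² = 123×124×247/6 = 627874
∑_{k=1}^{38} k² = 38×39×77/6 = 19019
∑_{k=39}^{123} k² = 627874 - 19019 = 608855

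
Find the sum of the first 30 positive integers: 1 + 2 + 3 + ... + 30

Formula: ∑k = n(n+1)/2
= 30×31/2
= 930/2
= 465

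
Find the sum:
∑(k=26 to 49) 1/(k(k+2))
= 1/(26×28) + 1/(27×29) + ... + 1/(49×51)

Partial fractions: 1/(k(k+2)) = (1/2)[1/k - 1/(k+2)]
Telescoping leaves the first two and last two terms:
= (1/2)[1/26 + 1/27 - 1/50 - 1/51]
= 2677/149175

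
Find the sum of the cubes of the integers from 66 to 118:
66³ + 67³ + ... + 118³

Use ∑_{k=1}^{n} k³ = [n(n+1)/2]², then subtract the first 65 terms.
∑_{k=1}^{118} k³ = [118×119/2]² = 7021² = 49294441
∑_{k=1}^{65} k³ = [65×66/2]² = 2145² = 4601025
∑_{k=66}^{118} k³ = 49294441 - 4601025 = 44693416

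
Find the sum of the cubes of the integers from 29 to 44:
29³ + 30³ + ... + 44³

Use ∑_{k=1}^{n} k³ = [n(n+1)/2]², then subtract the first 28 terms.
∑_{k=1}^{44} k³ = [44×45/2]² = 990² = 980100
∑_{k=1}^{28} k³ = [28×29/2]² = 406² = 164836
∑_{k=29}^{44} k³ = 980100 - 164836 = 815264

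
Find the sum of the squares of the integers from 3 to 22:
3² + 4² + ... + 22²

Use ∑_{k=1}^{n} k² = n(n+1)(2n+1)/6, then subtract the first 2 terms.
∑_{k=1}^{22} k² = 22×23×45/6 = 3795
∑_{k=1}^{2} k² = 2×3×5/6 = 5
∑_{k=3}^{22} k² = 3795 - 5 = 3790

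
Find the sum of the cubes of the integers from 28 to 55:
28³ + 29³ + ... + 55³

Use ∑_{k=1}^{n} k³ = [n(n+1)/2]², then subtract the first 27 terms.
∑_{k=1}^{55} k³ = [55×56/2]² = 1540² = 2371600
∑_{k=1}^{27} k³ = [27×28/2]² = 378² = 142884
∑_{k=28}^{55} k³ = 2371600 - 142884 = 2228716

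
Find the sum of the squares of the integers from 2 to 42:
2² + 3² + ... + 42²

Use ∑_{k=1}^{n} k² = n(n+1)(2n+1)/6, then subtract the first 1 terms.
∑_{k=1}^{42} k² = 42×43×85/6 = 25585
∑_{k=1}^{1} k² = 1×2×3/6 = 1
∑_{k=2}^{42} k² = 25585 - 1 = 25584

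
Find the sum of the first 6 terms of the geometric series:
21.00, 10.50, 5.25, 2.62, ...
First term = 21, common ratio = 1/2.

Sₙ = a(1 - rⁿ) / (1 - r)
S_6 = 21(1 - (1/2)^6) / (1 - (1/2))
S_6 = 21(1 - (1/64)) / (1/2)
S_6 = 1323/32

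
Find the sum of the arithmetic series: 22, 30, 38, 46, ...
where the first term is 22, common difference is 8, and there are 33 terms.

Sₙ = n/2 × (first + last)
Last term = a + (n-1)d = 22 + (33-1)×8 = 278
S_33 = 33/2 × (22 + 278)
S_33 = 33/2 × 300 = 4950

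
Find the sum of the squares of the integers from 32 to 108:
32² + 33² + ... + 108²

Use ∑_{k=1}^{n} k² = n(n+1)(2n+1)/6, then subtract the first 31 terms.
∑_{k=1}^{108} k² = 108×109×217/6 = 425754
∑_{k=1}^{31} k² = 31×32×63/6 = 10416
∑_{k=32}^{108} k² = 425754 - 10416 = 415338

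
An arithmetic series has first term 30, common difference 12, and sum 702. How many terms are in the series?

Using S = n/2 × [2a + (n-1)d]
702 = n/2 × [2(30) + (n-1)(12)]
702 = n/2 × [60 + 12n - 12]
1404 = n × [48 + 12n]
12n² + (48)n - 1404 = 0
Discriminant: Δ = (48)² - 4(12)(-1404) = 2304 + 67392 = 69696
√Δ = 264
n = [-(48) + √Δ] / (2·12) = (-48 + 264) / 24 = 216 / 24 = 9
(The negative root is discarded since n must be a positive integer.)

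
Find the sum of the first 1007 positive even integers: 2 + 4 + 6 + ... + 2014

Sum of first n even numbers = n(n+1)
= 1007×1008
= 1015056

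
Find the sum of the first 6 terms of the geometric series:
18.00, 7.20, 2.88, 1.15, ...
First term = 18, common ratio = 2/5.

Sₙ = a(1 - rⁿ) / (1 - r)
S_6 = 18(1 - (2/5)^6) / (1 - (2/5))
S_6 = 18(1 - (64/15625)) / (3/5)
S_6 = 93366/3125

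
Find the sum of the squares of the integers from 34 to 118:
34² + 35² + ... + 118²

Use ∑_{k=1}^{n} k² = n(n+1)(2n+1)/6, then subtract the first 33 terms.
∑_{k=1}^{118} k² = 118×119×237/6 = 554659
∑_{k=1}^{33} k² = 33×34×67/6 = 12529
∑_{k=34}^{118} k² = 554659 - 12529 = 542130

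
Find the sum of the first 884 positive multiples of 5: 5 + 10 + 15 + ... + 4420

Factor out 5: = 5(1 + 2 + ... + 884) = 5 × n(n+1)/2
= 5 × 884×885/2
= 5 × 391170
= 1955850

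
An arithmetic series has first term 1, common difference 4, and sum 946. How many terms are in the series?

Using S = n/2 × [2a + (n-1)d]
946 = n/2 × [2(1) + (n-1)(4)]
946 = n/2 × [2 + 4n - 4]
1892 = n × [-2 + 4n]
4n² + (-2)n - 1892 = 0
Discriminant: Δ = (-2)² - 4(4)(-1892) = 4 + 30272 = 30276
√Δ = 174
n = [-(-2) + √Δ] / (2·4) = (2 + 174) / 8 = 176 / 8 = 22
(The negative root is discarded since n must be a positive integer.)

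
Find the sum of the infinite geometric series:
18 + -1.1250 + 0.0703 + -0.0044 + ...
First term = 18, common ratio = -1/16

For |r| < 1, S = a / (1 - r)
S = 18 / (1 - (-1/16))
S = 18 / (17/16)
S = 288/17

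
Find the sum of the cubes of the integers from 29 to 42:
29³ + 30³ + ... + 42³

Use ∑_{k=1}^{n} k³ = [n(n+1)/2]², then subtract the first 28 terms.
∑_{k=1}^{42} k³ = [42×43/2]² = 903² = 815409
∑_{k=1}^{28} k³ = [28×29/2]² = 406² = 164836
∑_{k=29}^{42} k³ = 815409 - 164836 = 650573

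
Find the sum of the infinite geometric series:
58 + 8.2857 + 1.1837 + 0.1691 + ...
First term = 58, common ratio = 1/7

For |r| < 1, S = a / (1 - r)
S = 58 / (1 - (1/7))
S = 58 / (6/7)
S = 203/3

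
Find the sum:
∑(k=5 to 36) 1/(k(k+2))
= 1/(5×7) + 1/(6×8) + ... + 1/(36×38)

Partial fractions: 1/(k(k+2)) = (1/2)[1/k - 1/(k+2)]
Telescoping leaves the first two and last two terms:
= (1/2)[1/5 + 1/6 - 1/37 - 1/38]
= 1652/10545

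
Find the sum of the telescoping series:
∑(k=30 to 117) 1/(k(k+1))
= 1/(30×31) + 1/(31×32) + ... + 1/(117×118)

Partial fractions: 1/(k(k+1)) = 1/k - 1/(k+1)
The series telescopes:
= (1/30 - 1/31) + (1/31 - 1/32) + ... + (1/117 - 1/118)
= 1/30 - 1/118
= 22/885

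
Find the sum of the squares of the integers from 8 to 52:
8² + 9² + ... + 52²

Use ∑_{k=1}^{n} k² = n(n+1)(2n+1)/6, then subtract the first 7 terms.
∑_{k=1}^{52} k² = 52×53×105/6 = 48230
∑_{k=1}^{7} k² = 7×8×15/6 = 140
∑_{k=8}^{52} k² = 48230 - 140 = 48090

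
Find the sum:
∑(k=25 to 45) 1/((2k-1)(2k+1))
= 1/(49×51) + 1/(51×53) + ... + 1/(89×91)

Partial fractions: 1/((2k-1)(2k+1)) = (1/2)[1/(2k-1) - 1/(2k+1)]
The series telescopes:
= (1/2)[1/49 - 1/91]
= 3/637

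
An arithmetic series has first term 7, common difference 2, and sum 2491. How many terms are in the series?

Using S = n/2 × [2a + (n-1)d]
2491 = n/2 × [2(7) + (n-1)(2)]
2491 = n/2 × [14 + 2n - 2]
4982 = n × [12 + 2n]
2n² + (12)n - 4982 = 0
Discriminant: Δ = (12)² - 4(2)(-4982) = 144 + 39856 = 40000
√Δ = 200
n = [-(12) + √Δ] / (2·2) = (-12 + 200) / 4 = 188 / 4 = 47
(The negative root is discarded since n must be a positive integer.)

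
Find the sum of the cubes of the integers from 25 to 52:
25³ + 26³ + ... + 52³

Use ∑_{k=1}^{n} k³ = [n(n+1)/2]², then subtract the first 24 terms.
∑_{k=1}^{52} k³ = [52×53/2]² = 1378² = 1898884
∑_{k=1}^{24} k³ = [24×25/2]² = 300² = 90000
∑_{k=25}^{52} k³ = 1898884 - 90000 = 1808884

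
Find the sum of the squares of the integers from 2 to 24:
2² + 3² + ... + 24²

Use ∑_{k=1}^{n} k² = n(n+1)(2n+1)/6, then subtract the first 1 terms.
∑_{k=1}^{24} k² = 24×25×49/6 = 4900
∑_{k=1}^{1} k² = 1×2×3/6 = 1
∑_{k=2}^{24} k² = 4900 - 1 = 4899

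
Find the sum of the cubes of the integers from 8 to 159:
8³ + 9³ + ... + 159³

Use ∑_{k=1}^{n} k³ = [n(n+1)/2]², then subtract the first 7 terms.
∑_{k=1}^{159} k³ = [159×160/2]² = 12720² = 161798400
∑_{k=1}^{7} k³ = [7×8/2]² = 28² = 784
∑_{k=8}^{159} k³ = 161798400 - 784 = 161797616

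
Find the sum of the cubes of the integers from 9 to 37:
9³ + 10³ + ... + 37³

Use ∑_{k=1}^{n} k³ = [n(n+1)/2]², then subtract the first 8 terms.
∑_{k=1}^{37} k³ = [37×38/2]² = 703² = 494209
∑_{k=1}^{8} k³ = [8×9/2]² = 36² = 1296
∑_{k=9}^{37} k³ = 494209 - 1296 = 492913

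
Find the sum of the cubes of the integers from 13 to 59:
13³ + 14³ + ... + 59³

Use ∑_{k=1}^{n} k³ = [n(n+1)/2]², then subtract the first 12 terms.
∑_{k=1}^{59} k³ = [59×60/2]² = 1770² = 3132900
∑_{k=1}^{12} k³ = [12×13/2]² = 78² = 6084
∑_{k=13}^{59} k³ = 3132900 - 6084 = 3126816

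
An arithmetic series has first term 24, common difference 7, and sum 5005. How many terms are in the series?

Using S = n/2 × [2a + (n-1)d]
5005 = n/2 × [2(24) + (n-1)(7)]
5005 = n/2 × [48 + 7n - 7]
10010 = n × [41 + 7n]
7n² + (41)n - 10010 = 0
Discriminant: Δ = (41)² - 4(7)(-10010) = 1681 + 280280 = 281961
√Δ = 531
n = [-(41) + √Δ] / (2·7) = (-41 + 531) / 14 = 490 / 14 = 35
(The negative root is discarded since n must be a positive integer.)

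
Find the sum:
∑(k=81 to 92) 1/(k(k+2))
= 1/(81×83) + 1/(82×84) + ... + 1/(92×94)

Partial fractions: 1/(k(k+2)) = (1/2)[1/k - 1/(k+2)]
Telescoping leaves the first two and last two terms:
= (1/2)[1/81 + 1/82 - 1/93 - 1/94]
= 15241/9677394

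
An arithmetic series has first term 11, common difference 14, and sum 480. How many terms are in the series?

Using S = n/2 × [2a + (n-1)d]
480 = n/2 × [2(11) + (n-1)(14)]
480 = n/2 × [22 + 14n - 14]
960 = n × [8 + 14n]
14n² + (8)n - 960 = 0
Discriminant: Δ = (8)² - 4(14)(-960) = 64 + 53760 = 53824
√Δ = 232
n = [-(8) + √Δ] / (2·14) = (-8 + 232) / 28 = 224 / 28 = 8
(The negative root is discarded since n must be a positive integer.)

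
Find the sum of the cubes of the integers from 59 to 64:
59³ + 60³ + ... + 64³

Use ∑_{k=1}^{n} k³ = [n(n+1)/2]², then subtract the first 58 terms.
∑_{k=1}^{64} k³ = [64×65/2]² = 2080² = 4326400
∑_{k=1}^{58} k³ = [58×59/2]² = 1711² = 2927521
∑_{k=59}^{64} k³ = 4326400 - 2927521 = 1398879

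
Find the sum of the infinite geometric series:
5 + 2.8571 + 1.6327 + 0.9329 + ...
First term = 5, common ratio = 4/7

For |r| < 1, S = a / (1 - r)
S = 5 / (1 - (4/7))
S = 5 / (3/7)
S = 35/3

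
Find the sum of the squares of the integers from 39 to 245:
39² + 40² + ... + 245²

Use ∑_{k=1}^{n} k² = n(n+1)(2n+1)/6, then subtract the first 38 terms.
∑_{k=1}^{245} k² = 245×246×491/6 = 4932095
∑_{k=1}^{38} k² = 38×39×77/6 = 19019
∑_{k=39}^{245} k² = 4932095 - 19019 = 4913076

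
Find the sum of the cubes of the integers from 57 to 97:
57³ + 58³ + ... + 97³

Use ∑_{k=1}^{n} k³ = [n(n+1)/2]², then subtract the first 56 terms.
∑_{k=1}^{97} k³ = [97×98/2]² = 4753² = 22591009
∑_{k=1}^{56} k³ = [56×57/2]² = 1596² = 2547216
∑_{k=57}^{97} k³ = 22591009 - 2547216 = 20043793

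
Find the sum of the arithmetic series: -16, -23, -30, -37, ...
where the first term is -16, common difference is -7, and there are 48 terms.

Sₙ = n/2 × (first + last)
Last term = a + (n-1)d = -16 + (48-1)×(-7) = -345
S_48 = 48/2 × (-16 + (-345))
S_48 = 48/2 × (-361) = -8664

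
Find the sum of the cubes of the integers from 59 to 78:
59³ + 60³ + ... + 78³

Use ∑_{k=1}^{n} k³ = [n(n+1)/2]², then subtract the first 58 terms.
∑_{k=1}^{78} k³ = [78×79/2]² = 3081² = 9492561
∑_{k=1}^{58} k³ = [58×59/2]² = 1711² = 2927521
∑_{k=59}^{78} k³ = 9492561 - 2927521 = 6565040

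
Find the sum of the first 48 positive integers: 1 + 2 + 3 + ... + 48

Formula: ∑k = n(n+1)/2
= 48×49/2
= 2352/2
= 1176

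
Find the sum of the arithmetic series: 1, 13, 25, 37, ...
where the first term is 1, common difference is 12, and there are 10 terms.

Sₙ = n/2 × (first + last)
Last term = a + (n-1)d = 1 + (10-1)×12 = 109
S_10 = 10/2 × (1 + 109)
S_10 = 10/2 × 110 = 550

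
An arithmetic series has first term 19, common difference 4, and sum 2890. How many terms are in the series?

Using S = n/2 × [2a + (n-1)d]
2890 = n/2 × [2(19) + (n-1)(4)]
2890 = n/2 × [38 + 4n - 4]
5780 = n × [34 + 4n]
4n² + (34)n - 5780 = 0
Discriminant: Δ = (34)² - 4(4)(-5780) = 1156 + 92480 = 93636
√Δ = 306
n = [-(34) + √Δ] / (2·4) = (-34 + 306) / 8 = 272 / 8 = 34
(The negative root is discarded since n must be a positive integer.)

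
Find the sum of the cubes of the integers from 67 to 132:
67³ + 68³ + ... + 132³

Use ∑_{k=1}^{n} k³ = [n(n+1)/2]², then subtract the first 66 terms.
∑_{k=1}^{132} k³ = [132×133/2]² = 8778² = 77053284
∑_{k=1}^{66} k³ = [66×67/2]² = 2211² = 4888521
∑_{k=67}^{132} k³ = 77053284 - 4888521 = 72164763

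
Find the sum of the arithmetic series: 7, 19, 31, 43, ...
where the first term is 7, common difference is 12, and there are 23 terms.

Sₙ = n/2 × (first + last)
Last term = a + (n-1)d = 7 + (23-1)×12 = 271
S_23 = 23/2 × (7 + 271)
S_23 = 23/2 × 278 = 3197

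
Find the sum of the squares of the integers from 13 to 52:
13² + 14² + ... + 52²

Use ∑_{k=1}^{n} k² = n(n+1)(2n+1)/6, then subtract the first 12 terms.
∑_{k=1}^{52} k² = 52×53×105/6 = 48230
∑_{k=1}^{12} k² = 12×13×25/6 = 650
∑_{k=13}^{52} k² = 48230 - 650 = 47580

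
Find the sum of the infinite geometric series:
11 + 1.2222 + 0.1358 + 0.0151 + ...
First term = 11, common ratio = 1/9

For |r| < 1, S = a / (1 - r)
S = 11 / (1 - (1/9))
S = 11 / (8/9)
S = 99/8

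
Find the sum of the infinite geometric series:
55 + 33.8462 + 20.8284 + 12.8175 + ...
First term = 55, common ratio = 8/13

For |r| < 1, S = a / (1 - r)
S = 55 / (1 - (8/13))
S = 55 / (5/13)
S = 143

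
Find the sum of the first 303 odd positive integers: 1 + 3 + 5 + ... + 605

Sum of first n odd numbers = n²
= 303²
= 91809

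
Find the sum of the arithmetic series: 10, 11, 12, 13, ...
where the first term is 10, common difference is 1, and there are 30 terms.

Sₙ = n/2 × (first + last)
Last term = a + (n-1)d = 10 + (30-1)×1 = 39
S_30 = 30/2 × (10 + 39)
S_30 = 30/2 × 49 = 735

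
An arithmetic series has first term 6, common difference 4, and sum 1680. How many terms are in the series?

Using S = n/2 × [2a + (n-1)d]
1680 = n/2 × [2(6) + (n-1)(4)]
1680 = n/2 × [12 + 4n - 4]
3360 = n × [8 + 4n]
4n² + (8)n - 3360 = 0
Discriminant: Δ = (8)² - 4(4)(-3360) = 64 + 53760 = 53824
√Δ = 232
n = [-(8) + √Δ] / (2·4) = (-8 + 232) / 8 = 224 / 8 = 28
(The negative root is discarded since n must be a positive integer.)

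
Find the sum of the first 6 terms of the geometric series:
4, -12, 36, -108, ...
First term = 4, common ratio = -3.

Sₙ = a(1 - rⁿ) / (1 - r)
S_6 = 4(1 - (-3)^6) / (1 - (-3))
S_6 = 4(1 - 729) / (4)
S_6 = -728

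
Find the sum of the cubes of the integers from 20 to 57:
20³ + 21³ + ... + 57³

Use ∑_{k=1}^{n} k³ = [n(n+1)/2]², then subtract the first 19 terms.
∑_{k=1}^{57} k³ = [57×58/2]² = 1653² = 2732409
∑_{k=1}^{19} k³ = [19×20/2]² = 190² = 36100
∑_{k=20}^{57} k³ = 2732409 - 36100 = 2696309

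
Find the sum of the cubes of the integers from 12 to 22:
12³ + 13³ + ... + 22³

Use ∑_{k=1}^{n} k³ = [n(n+1)/2]², then subtract the first 11 terms.
∑_{k=1}^{22} k³ = [22×23/2]² = 253² = 64009
∑_{k=1}^{11} k³ = [11×12/2]² = 66² = 4356
∑_{k=12}^{22} k³ = 64009 - 4356 = 59653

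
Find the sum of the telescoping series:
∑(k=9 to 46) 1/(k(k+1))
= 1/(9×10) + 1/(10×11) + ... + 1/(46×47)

Partial fractions: 1/(k(k+1)) = 1/k - 1/(k+1)
The series telescopes:
= (1/9 - 1/10) + (1/10 - 1/11) + ... + (1/46 - 1/47)
= 1/9 - 1/47
= 38/423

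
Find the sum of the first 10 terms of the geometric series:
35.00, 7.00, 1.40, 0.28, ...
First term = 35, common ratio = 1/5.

Sₙ = a(1 - rⁿ) / (1 - r)
S_10 = 35(1 - (1/5)^10) / (1 - (1/5))
S_10 = 35(1 - (1/9765625)) / (4/5)
S_10 = 17089842/390625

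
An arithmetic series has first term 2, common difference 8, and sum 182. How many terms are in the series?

Using S = n/2 × [2a + (n-1)d]
182 = n/2 × [2(2) + (n-1)(8)]
182 = n/2 × [4 + 8n - 8]
364 = n × [-4 + 8n]
8n² + (-4)n - 364 = 0
Discriminant: Δ = (-4)² - 4(8)(-364) = 16 + 11648 = 11664
√Δ = 108
n = [-(-4) + √Δ] / (2·8) = (4 + 108) / 16 = 112 / 16 = 7
(The negative root is discarded since n must be a positive integer.)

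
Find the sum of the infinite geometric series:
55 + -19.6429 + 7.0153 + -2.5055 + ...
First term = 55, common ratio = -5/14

For |r| < 1, S = a / (1 - r)
S = 55 / (1 - (-5/14))
S = 55 / (19/14)
S = 770/19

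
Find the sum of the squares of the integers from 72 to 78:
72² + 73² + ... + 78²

Use ∑_{k=1}^{n} k² = n(n+1)(2n+1)/6, then subtract the first 71 terms.
∑_{k=1}^{78} k² = 78×79×157/6 = 161239
∑_{k=1}^{71} k² = 71×72×143/6 = 121836
∑_{k=72}^{78} k² = 161239 - 121836 = 39403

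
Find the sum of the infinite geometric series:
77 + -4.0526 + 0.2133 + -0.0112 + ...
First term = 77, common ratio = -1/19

For |r| < 1, S = a / (1 - r)
S = 77 / (1 - (-1/19))
S = 77 / (20/19)
S = 1463/20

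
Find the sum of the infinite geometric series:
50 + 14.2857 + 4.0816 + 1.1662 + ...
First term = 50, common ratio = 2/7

For |r| < 1, S = a / (1 - r)
S = 50 / (1 - (2/7))
S = 50 / (5/7)
S = 70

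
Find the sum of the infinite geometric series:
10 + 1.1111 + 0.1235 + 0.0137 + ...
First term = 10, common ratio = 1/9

For |r| < 1, S = a / (1 - r)
S = 10 / (1 - (1/9))
S = 10 / (8/9)
S = 45/4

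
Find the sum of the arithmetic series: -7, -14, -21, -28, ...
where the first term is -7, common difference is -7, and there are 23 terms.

Sₙ = n/2 × (first + last)
Last term = a + (n-1)d = -7 + (23-1)×(-7) = -161
S_23 = 23/2 × (-7 + (-161))
S_23 = 23/2 × (-168) = -1932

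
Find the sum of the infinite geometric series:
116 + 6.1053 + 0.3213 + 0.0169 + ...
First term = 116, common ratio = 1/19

For |r| < 1, S = a / (1 - r)
S = 116 / (1 - (1/19))
S = 116 / (18/19)
S = 1102/9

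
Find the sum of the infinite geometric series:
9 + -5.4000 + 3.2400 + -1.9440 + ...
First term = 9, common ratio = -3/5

For |r| < 1, S = a / (1 - r)
S = 9 / (1 - (-3/5))
S = 9 / (8/5)
S = 45/8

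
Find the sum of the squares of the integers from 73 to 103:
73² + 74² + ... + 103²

Use ∑_{k=1}^{n} k² = n(n+1)(2n+1)/6, then subtract the first 72 terms.
∑_{k=1}^{103} k² = 103×104×207/6 = 369564
∑_{k=1}^{72} k² = 72×73×145/6 = 127020
∑_{k=73}^{103} k² = 369564 - 127020 = 242544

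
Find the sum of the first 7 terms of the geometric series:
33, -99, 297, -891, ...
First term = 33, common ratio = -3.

Sₙ = a(1 - rⁿ) / (1 - r)
S_7 = 33(1 - (-3)^7) / (1 - (-3))
S_7 = 33(1 - (-2187)) / (4)
S_7 = 18051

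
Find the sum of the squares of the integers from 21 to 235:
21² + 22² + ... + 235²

Use ∑_{k=1}^{n} k² = n(n+1)(2n+1)/6, then subtract the first 20 terms.
∑_{k=1}^{235} k² = 235×236×471/6 = 4353610
∑_{k=1}^{20} k² = 20×21×41/6 = 2870
∑_{k=21}^{235} k² = 4353610 - 2870 = 4350740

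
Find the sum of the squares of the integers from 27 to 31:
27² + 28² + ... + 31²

Use ∑_{k=1}^{n} k² = n(n+1)(2n+1)/6, then subtract the first 26 terms.
∑_{k=1}^{31} k² = 31×32×63/6 = 10416
∑_{k=1}^{26} k² = 26×27×53/6 = 6201
∑_{k=27}^{31} k² = 10416 - 6201 = 4215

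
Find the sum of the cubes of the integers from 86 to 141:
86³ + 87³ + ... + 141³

Use ∑_{k=1}^{n} k³ = [n(n+1)/2]², then subtract the first 85 terms.
∑_{k=1}^{141} k³ = [141×142/2]² = 10011² = 100220121
∑_{k=1}^{85} k³ = [85×86/2]² = 3655² = 13359025
∑_{k=86}^{141} k³ = 100220121 - 13359025 = 86861096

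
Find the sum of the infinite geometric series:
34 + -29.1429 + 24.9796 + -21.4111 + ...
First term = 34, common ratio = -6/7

For |r| < 1, S = a / (1 - r)
S = 34 / (1 - (-6/7))
S = 34 / (13/7)
S = 238/13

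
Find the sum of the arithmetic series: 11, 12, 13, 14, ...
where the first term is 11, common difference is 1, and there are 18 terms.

Sₙ = n/2 × (first + last)
Last term = a + (n-1)d = 11 + (18-1)×1 = 28
S_18 = 18/2 × (11 + 28)
S_18 = 18/2 × 39 = 351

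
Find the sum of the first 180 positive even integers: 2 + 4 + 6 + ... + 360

Sum of first n even numbers = n(n+1)
= 180×181
= 32580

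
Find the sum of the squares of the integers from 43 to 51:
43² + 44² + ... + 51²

Use ∑_{k=1}^{n} k² = n(n+1)(2n+1)/6, then subtract the first 42 terms.
∑_{k=1}^{51} k² = 51×52×103/6 = 45526
∑_{k=1}^{42} k² = 42×43×85/6 = 25585
∑_{k=43}^{51} k² = 45526 - 25585 = 19941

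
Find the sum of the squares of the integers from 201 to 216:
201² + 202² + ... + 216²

Use ∑_{k=1}^{n} k² = n(n+1)(2n+1)/6, then subtract the first 200 terms.
∑_{k=1}^{216} k² = 216×217×433/6 = 3382596
∑_{k=1}^{200} k² = 200×201×401/6 = 2686700
∑_{k=201}^{216} k² = 3382596 - 2686700 = 695896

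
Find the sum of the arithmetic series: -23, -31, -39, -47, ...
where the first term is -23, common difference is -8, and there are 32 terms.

Sₙ = n/2 × (first + last)
Last term = a + (n-1)d = -23 + (32-1)×(-8) = -271
S_32 = 32/2 × (-23 + (-271))
S_32 = 32/2 × (-294) = -4704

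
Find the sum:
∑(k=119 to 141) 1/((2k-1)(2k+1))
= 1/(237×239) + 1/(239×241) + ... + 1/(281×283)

Partial fractions: 1/((2k-1)(2k+1)) = (1/2)[1/(2k-1) - 1/(2k+1)]
The series telescopes:
= (1/2)[1/237 - 1/283]
= 23/67071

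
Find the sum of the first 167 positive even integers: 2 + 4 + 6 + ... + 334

Sum of first n even numbers = n(n+1)
= 167×168
= 28056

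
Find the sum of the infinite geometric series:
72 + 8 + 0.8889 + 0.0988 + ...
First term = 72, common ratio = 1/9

For |r| < 1, S = a / (1 - r)
S = 72 / (1 - (1/9))
S = 72 / (8/9)
S = 81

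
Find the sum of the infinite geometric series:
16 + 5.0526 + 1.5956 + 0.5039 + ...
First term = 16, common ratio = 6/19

For |r| < 1, S = a / (1 - r)
S = 16 / (1 - (6/19))
S = 16 / (13/19)
S = 304/13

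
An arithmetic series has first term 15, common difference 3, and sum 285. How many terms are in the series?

Using S = n/2 × [2a + (n-1)d]
285 = n/2 × [2(15) + (n-1)(3)]
285 = n/2 × [30 + 3n - 3]
570 = n × [27 + 3n]
3n² + (27)n - 570 = 0
Discriminant: Δ = (27)² - 4(3)(-570) = 729 + 6840 = 7569
√Δ = 87
n = [-(27) + √Δ] / (2·3) = (-27 + 87) / 6 = 60 / 6 = 10
(The negative root is discarded since n must be a positive integer.)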